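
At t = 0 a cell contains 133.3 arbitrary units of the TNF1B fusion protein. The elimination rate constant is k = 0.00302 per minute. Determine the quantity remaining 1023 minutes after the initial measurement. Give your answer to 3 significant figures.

t½ = ln 2 / k = 0.69315 / 0.00302 ≈ 229.52 minutes.
Number of half-lives: n = 1023/229.52 ≈ 4.4571.
Remaining = 133.3 × (1/2)^4.4571 = 133.3 × 0.045527 ≈ 6.0687 arbitrary units.

6.07 arbitrary units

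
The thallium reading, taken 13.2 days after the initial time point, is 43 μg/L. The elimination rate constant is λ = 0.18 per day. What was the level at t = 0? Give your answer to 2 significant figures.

t½ = ln 2 / λ = 0.69315 / 0.18 ≈ 3.8508 days.
Number of half-lives elapsed: n = 13.2/3.8508 ≈ 3.4278.
A₀ = A × 2^n = 43 × 2^3.4278 = 43 × 10.762 ≈ 462.76 μg/L.

460 μg/L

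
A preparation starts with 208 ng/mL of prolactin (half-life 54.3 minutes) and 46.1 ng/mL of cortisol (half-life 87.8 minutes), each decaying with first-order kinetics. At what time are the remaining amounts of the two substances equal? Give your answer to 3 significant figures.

Set 208·(1/2)^(t/54.3) = 46.1·(1/2)^(t/87.8).
Taking log₂: log₂(208/46.1) = t·(1/54.3 − 1/87.8).
log₂(4.5119) = 2.1737; 1/54.3 − 1/87.8 = 0.0070267.
t = 2.1737 / 0.0070267 ≈ 309.36 minutes.

309 minutes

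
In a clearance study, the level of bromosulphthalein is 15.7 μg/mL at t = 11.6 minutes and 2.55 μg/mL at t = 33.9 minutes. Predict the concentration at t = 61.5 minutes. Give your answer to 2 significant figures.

Over Δt = 33.9 − 11.6 = 22.3 minutes, the level fell by a factor of 15.7/2.55 ≈ 6.1569.
n = log₂(6.1569) ≈ 2.6222 half-lives, so t½ = 22.3/2.6222 ≈ 8.5043 minutes.
From t = 33.9 to t = 61.5: 2.55 × (1/2)^((61.5−33.9)/8.5043) ≈ 0.26889 μg/mL.

0.27 μg/mL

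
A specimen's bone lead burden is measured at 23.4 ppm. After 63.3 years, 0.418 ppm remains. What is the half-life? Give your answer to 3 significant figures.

10.9 years

A/A₀ = 0.418/23.4 ≈ 0.017863.
n = log₂(55.981) ≈ 5.8069 half-lives elapsed in 63.3 years.
t½ = 63.3/5.8069 ≈ 10.901 years.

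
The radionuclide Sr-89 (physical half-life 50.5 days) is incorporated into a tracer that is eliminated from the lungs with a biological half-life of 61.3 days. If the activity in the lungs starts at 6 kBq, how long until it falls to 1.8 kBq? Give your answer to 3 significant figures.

1/t_eff = 1/t_phys + 1/t_biol = 1/50.5 + 1/61.3 = 0.036115 per day.
t_eff = 50.5 × 61.3 / (50.5 + 61.3) ≈ 27.689 days.
n = log₂(6/1.8) ≈ 1.737; t = 1.737 × 27.689 ≈ 48.095 days.

48.1 days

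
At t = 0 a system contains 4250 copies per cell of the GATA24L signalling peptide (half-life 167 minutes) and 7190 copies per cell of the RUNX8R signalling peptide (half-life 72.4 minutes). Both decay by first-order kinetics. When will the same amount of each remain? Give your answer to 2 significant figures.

Set 4250·(1/2)^(t/167) = 7190·(1/2)^(t/72.4).
Taking log₂: log₂(4250/7190) = t·(1/167 − 1/72.4).
log₂(0.5911) = -0.75853; 1/167 − 1/72.4 = -0.0078241.
t = -0.75853 / -0.0078241 ≈ 96.947 minutes.

97 minutes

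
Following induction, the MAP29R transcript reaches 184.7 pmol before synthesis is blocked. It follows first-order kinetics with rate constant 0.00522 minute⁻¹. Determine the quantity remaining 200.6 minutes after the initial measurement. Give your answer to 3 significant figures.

t½ = ln 2 / λ = 0.69315 / 0.00522 ≈ 132.79 minutes.
Number of half-lives: n = 200.6/132.79 ≈ 1.5107.
Remaining = 184.7 × (1/2)^1.5107 = 184.7 × 0.35094 ≈ 64.819 pmol.

64.8 pmol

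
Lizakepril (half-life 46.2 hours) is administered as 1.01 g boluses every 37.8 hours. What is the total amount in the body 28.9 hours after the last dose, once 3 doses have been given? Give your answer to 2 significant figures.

The 3 doses were given 104.5, 66.7, 28.9 hours ago.
Total = 1.01·(1/2)^(104.5/46.2) + 1.01·(1/2)^(66.7/46.2) + 1.01·(1/2)^(28.9/46.2)
      = 0.21058 + 0.37129 + 0.65466 ≈ 1.2365 g.

1.2 g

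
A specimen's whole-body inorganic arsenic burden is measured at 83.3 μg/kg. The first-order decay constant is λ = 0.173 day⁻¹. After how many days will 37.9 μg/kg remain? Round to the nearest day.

t½ = ln 2 / λ = 0.69315 / 0.173 ≈ 4.0066 days.
Fraction remaining = 37.9/83.3 ≈ 0.45498.
n = log₂(83.3/37.9) = ln(2.1979)/ln 2 ≈ 1.1361 half-lives.
t = n × t½ = 1.1361 × 4.0066 ≈ 4.552 days.

5 days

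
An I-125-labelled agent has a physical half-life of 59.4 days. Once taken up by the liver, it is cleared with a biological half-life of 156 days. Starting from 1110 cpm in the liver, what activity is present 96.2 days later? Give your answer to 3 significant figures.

236 cpm

1/t_eff = 1/t_phys + 1/t_biol = 1/59.4 + 1/156 = 0.023245 per day.
t_eff = 59.4 × 156 / (59.4 + 156) ≈ 43.019 days.
Remaining = 1110 × (1/2)^(96.2/43.019) = 1110 × (1/2)^2.2362 ≈ 235.59 cpm.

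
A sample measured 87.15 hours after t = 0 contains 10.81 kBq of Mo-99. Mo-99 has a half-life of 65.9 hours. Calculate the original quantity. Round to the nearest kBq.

Number of half-lives elapsed: n = 87.15/65.9 ≈ 1.3225.
A₀ = A × 2^n = 10.81 × 2^1.3225 = 10.81 × 2.5009 ≈ 27.035 kBq.

27 kBq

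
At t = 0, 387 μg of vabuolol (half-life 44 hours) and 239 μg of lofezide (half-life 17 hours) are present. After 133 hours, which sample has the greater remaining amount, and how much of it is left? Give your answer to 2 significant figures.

vabuolol: 387 × (1/2)^3.0227 ≈ 47.619 μg.
lofezide: 239 × (1/2)^7.8235 ≈ 1.0551 μg.
Vabuolol has more remaining, at ≈ 47.619 μg.

vabuolol, 48 μg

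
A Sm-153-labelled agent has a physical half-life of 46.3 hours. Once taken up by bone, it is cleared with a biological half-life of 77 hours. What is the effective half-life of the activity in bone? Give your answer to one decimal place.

28.9 hours

1/t_eff = 1/t_phys + 1/t_biol = 1/46.3 + 1/77 = 0.034585 per hour.
t_eff = 46.3 × 77 / (46.3 + 77) ≈ 28.914 hours.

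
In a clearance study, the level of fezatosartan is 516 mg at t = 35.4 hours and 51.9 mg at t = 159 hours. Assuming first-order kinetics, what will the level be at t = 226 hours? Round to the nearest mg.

15 mg

Over Δt = 159 − 35.4 = 123.6 hours, the level fell by a factor of 516/51.9 ≈ 9.9422.
n = log₂(9.9422) ≈ 3.3136 half-lives, so t½ = 123.6/3.3136 ≈ 37.301 hours.
From t = 159 to t = 226: 51.9 × (1/2)^((226−159)/37.301) ≈ 14.944 mg.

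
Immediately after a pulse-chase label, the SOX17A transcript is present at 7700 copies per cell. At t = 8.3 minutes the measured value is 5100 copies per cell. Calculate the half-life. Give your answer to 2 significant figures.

A/A₀ = 5100/7700 ≈ 0.66234.
n = log₂(1.5098) ≈ 0.59436 half-lives elapsed in 8.3 minutes.
t½ = 8.3/0.59436 ≈ 13.965 minutes.

14 minutes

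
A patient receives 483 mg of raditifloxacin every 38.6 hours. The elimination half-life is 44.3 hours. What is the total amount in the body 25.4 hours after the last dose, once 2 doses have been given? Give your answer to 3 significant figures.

The 2 doses were given 64, 25.4 hours ago.
Total = 483·(1/2)^(64/44.3) + 483·(1/2)^(25.4/44.3)
      = 177.44 + 324.6 ≈ 502.04 mg.

502 mg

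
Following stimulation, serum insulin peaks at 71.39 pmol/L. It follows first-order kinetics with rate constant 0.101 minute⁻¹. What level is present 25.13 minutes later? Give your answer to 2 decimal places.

5.64 pmol/L

t½ = ln 2 / λ = 0.69315 / 0.101 ≈ 6.8628 minutes.
Number of half-lives: n = 25.13/6.8628 ≈ 3.6617.
Remaining = 71.39 × (1/2)^3.6617 = 71.39 × 0.079014 ≈ 5.6408 pmol/L.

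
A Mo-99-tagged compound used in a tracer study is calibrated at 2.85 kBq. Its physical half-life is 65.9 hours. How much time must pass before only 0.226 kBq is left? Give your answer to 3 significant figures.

Fraction remaining = 0.226/2.85 ≈ 0.079298.
n = log₂(2.85/0.226) = ln(12.611)/ln 2 ≈ 3.6566 half-lives.
t = n × t½ = 3.6566 × 65.9 ≈ 240.97 hours.

241 hours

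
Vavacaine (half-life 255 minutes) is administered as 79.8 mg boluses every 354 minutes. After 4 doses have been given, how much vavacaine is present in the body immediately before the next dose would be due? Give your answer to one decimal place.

48.3 mg

The 4 doses were given 1416, 1062, 708, 354 minutes ago.
Total = 79.8·(1/2)^(1416/255) + 79.8·(1/2)^(1062/255) + 79.8·(1/2)^(708/255) + 79.8·(1/2)^(354/255)
      = 1.6998 + 4.4494 + 11.647 + 30.486 ≈ 48.282 mg.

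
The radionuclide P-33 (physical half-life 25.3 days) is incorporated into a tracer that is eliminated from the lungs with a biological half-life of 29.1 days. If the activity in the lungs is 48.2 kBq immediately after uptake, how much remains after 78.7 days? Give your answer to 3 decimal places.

0.856 kBq

1/t_eff = 1/t_phys + 1/t_biol = 1/25.3 + 1/29.1 = 0.07389 per day.
t_eff = 25.3 × 29.1 / (25.3 + 29.1) ≈ 13.534 days.
Remaining = 48.2 × (1/2)^(78.7/13.534) = 48.2 × (1/2)^5.8151 ≈ 0.85608 kBq.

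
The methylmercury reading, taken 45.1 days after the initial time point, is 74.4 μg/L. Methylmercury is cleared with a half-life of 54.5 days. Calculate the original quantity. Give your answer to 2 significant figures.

Number of half-lives elapsed: n = 45.1/54.5 ≈ 0.82752.
A₀ = A × 2^n = 74.4 × 2^0.82752 = 74.4 × 1.7746 ≈ 132.03 μg/L.

130 μg/L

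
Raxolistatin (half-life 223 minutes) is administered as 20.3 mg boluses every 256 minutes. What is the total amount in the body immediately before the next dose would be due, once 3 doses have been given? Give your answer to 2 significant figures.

The 3 doses were given 768, 512, 256 minutes ago.
Total = 20.3·(1/2)^(768/223) + 20.3·(1/2)^(512/223) + 20.3·(1/2)^(256/223)
      = 1.8654 + 4.1337 + 9.1605 ≈ 15.16 mg.

15 mg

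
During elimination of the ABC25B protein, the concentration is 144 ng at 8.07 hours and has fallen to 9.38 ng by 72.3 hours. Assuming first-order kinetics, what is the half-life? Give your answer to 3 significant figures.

16.3 hours

Over Δt = 72.3 − 8.07 = 64.23 hours, the level fell by a factor of 144/9.38 ≈ 15.352.
n = log₂(15.352) ≈ 3.9403 half-lives, so t½ = 64.23/3.9403 ≈ 16.301 hours.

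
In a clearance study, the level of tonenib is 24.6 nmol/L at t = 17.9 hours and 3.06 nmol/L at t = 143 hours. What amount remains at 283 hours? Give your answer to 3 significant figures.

Over Δt = 143 − 17.9 = 125.1 hours, the level fell by a factor of 24.6/3.06 ≈ 8.0392.
n = log₂(8.0392) ≈ 3.0071 half-lives, so t½ = 125.1/3.0071 ≈ 41.602 hours.
From t = 143 to t = 283: 3.06 × (1/2)^((283−143)/41.602) ≈ 0.29696 nmol/L.

0.297 nmol/L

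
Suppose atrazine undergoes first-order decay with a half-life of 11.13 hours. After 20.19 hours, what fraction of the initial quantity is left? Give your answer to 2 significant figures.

n = 20.19/11.13 ≈ 1.814 half-lives.
Fraction remaining = (1/2)^1.814 ≈ 0.2844.

0.28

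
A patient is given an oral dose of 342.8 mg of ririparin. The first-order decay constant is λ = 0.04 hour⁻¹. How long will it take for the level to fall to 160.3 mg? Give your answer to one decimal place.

t½ = ln 2 / λ = 0.69315 / 0.04 ≈ 17.329 hours.
Fraction remaining = 160.3/342.8 ≈ 0.46762.
n = log₂(342.8/160.3) = ln(2.1385)/ln 2 ≈ 1.0966 half-lives.
t = n × t½ = 1.0966 × 17.329 ≈ 19.003 hours.

19.0 hours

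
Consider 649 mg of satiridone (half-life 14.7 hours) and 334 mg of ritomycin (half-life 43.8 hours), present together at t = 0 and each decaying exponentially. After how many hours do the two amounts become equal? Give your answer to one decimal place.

21.2 hours

Set 649·(1/2)^(t/14.7) = 334·(1/2)^(t/43.8).
Taking log₂: log₂(649/334) = t·(1/14.7 − 1/43.8).
log₂(1.9431) = 0.95837; 1/14.7 − 1/43.8 = 0.045196.
t = 0.95837 / 0.045196 ≈ 21.205 hours.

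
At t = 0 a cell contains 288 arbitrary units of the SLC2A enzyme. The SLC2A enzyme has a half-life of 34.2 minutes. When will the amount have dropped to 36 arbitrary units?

36/288 = 1/8, so 3 half-lives have elapsed.
t = 3 × 34.2 = 102.6 minutes.

102.6 minutes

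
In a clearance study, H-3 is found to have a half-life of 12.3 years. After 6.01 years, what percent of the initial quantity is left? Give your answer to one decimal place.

n = 6.01/12.3 ≈ 0.48862 half-lives.
Fraction remaining = (1/2)^0.48862 ≈ 0.71271, i.e. 71.271%.

71.3%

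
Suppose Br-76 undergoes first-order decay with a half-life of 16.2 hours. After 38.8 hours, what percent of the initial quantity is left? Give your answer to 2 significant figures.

19%

n = 38.8/16.2 ≈ 2.3951 half-lives.
Fraction remaining = (1/2)^2.3951 ≈ 0.19011, i.e. 19.011%.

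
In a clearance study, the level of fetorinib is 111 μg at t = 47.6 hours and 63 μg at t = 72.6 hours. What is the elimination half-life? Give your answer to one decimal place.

Over Δt = 72.6 − 47.6 = 25 hours, the level fell by a factor of 111/63 ≈ 1.7619.
n = log₂(1.7619) ≈ 0.81714 half-lives, so t½ = 25/0.81714 ≈ 30.595 hours.

30.6 hours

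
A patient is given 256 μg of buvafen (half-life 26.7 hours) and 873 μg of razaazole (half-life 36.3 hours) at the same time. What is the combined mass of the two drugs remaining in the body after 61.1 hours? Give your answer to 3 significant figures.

buvafen: 256 × (1/2)^(61.1/26.7) = 256 × (1/2)^2.2884 ≈ 52.404 μg.
razaazole: 873 × (1/2)^(61.1/36.3) = 873 × (1/2)^1.6832 ≈ 271.85 μg.
Total = 52.404 + 271.85 ≈ 324.25 μg.

324 μg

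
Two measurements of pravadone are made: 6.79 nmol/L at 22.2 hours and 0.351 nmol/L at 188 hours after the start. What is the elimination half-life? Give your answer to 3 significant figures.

38.8 hours

Over Δt = 188 − 22.2 = 165.8 hours, the level fell by a factor of 6.79/0.351 ≈ 19.345.
n = log₂(19.345) ≈ 4.2739 half-lives, so t½ = 165.8/4.2739 ≈ 38.794 hours.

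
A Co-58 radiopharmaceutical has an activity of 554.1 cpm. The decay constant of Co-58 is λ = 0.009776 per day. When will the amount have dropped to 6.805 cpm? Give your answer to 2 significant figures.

450 days

t½ = ln 2 / λ = 0.69315 / 0.009776 ≈ 70.903 days.
Fraction remaining = 6.805/554.1 ≈ 0.012281.
n = log₂(554.1/6.805) = ln(81.425)/ln 2 ≈ 6.3474 half-lives.
t = n × t½ = 6.3474 × 70.903 ≈ 450.05 days.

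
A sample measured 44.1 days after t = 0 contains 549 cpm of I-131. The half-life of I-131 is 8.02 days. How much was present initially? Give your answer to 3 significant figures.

Number of half-lives elapsed: n = 44.1/8.02 ≈ 5.4988.
A₀ = A × 2^n = 549 × 2^5.4988 = 549 × 45.216 ≈ 24823 cpm.

24800 cpm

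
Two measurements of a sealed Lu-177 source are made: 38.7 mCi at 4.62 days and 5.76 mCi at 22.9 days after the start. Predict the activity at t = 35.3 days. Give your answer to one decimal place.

1.6 mCi

Over Δt = 22.9 − 4.62 = 18.28 days, the level fell by a factor of 38.7/5.76 ≈ 6.7188.
n = log₂(6.7188) ≈ 2.7482 half-lives, so t½ = 18.28/2.7482 ≈ 6.6516 days.
From t = 22.9 to t = 35.3: 5.76 × (1/2)^((35.3−22.9)/6.6516) ≈ 1.5821 mCi.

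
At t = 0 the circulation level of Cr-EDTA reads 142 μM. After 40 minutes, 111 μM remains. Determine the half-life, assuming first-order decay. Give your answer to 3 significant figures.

A/A₀ = 111/142 ≈ 0.78169.
n = log₂(1.2793) ≈ 0.35533 half-lives elapsed in 40 minutes.
t½ = 40/0.35533 ≈ 112.57 minutes.

113 minutes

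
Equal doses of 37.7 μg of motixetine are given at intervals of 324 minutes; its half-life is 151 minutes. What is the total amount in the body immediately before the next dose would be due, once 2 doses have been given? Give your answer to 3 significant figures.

10.4 μg

The 2 doses were given 648, 324 minutes ago.
Total = 37.7·(1/2)^(648/151) + 37.7·(1/2)^(324/151)
      = 1.9253 + 8.5197 ≈ 10.445 μg.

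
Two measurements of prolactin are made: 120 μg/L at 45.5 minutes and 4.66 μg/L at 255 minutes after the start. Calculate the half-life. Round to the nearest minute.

Over Δt = 255 − 45.5 = 209.5 minutes, the level fell by a factor of 120/4.66 ≈ 25.751.
n = log₂(25.751) ≈ 4.6866 half-lives, so t½ = 209.5/4.6866 ≈ 44.702 minutes.

45 minutes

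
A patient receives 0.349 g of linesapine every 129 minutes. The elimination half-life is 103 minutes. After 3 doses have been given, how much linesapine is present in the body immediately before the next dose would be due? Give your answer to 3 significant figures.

The 3 doses were given 387, 258, 129 minutes ago.
Total = 0.349·(1/2)^(387/103) + 0.349·(1/2)^(258/103) + 0.349·(1/2)^(129/103)
      = 0.025809 + 0.061488 + 0.14649 ≈ 0.23379 g.

0.234 g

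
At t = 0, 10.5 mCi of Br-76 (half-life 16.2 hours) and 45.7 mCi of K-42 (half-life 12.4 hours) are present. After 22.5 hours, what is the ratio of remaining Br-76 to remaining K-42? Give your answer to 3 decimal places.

Br-76: 10.5 × (1/2)^(22.5/16.2) = 10.5 × (1/2)^1.3889 ≈ 4.0095 mCi.
K-42: 45.7 × (1/2)^(22.5/12.4) = 45.7 × (1/2)^1.8145 ≈ 12.992 mCi.
Ratio ≈ 4.0095 / 12.992 ≈ 0.3086.

0.309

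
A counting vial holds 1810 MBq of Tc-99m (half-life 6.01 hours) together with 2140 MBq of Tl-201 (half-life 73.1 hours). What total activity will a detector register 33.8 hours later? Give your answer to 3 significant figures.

1590 MBq

Tc-99m: 1810 × (1/2)^(33.8/6.01) = 1810 × (1/2)^5.624 ≈ 36.703 MBq.
Tl-201: 2140 × (1/2)^(33.8/73.1) = 2140 × (1/2)^0.46238 ≈ 1553.2 MBq.
Total = 36.703 + 1553.2 ≈ 1589.9 MBq.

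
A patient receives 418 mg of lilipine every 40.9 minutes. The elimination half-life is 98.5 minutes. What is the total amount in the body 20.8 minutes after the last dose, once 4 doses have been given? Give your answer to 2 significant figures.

The 4 doses were given 143.5, 102.6, 61.7, 20.8 minutes ago.
Total = 418·(1/2)^(143.5/98.5) + 418·(1/2)^(102.6/98.5) + 418·(1/2)^(61.7/98.5) + 418·(1/2)^(20.8/98.5)
      = 152.27 + 203.06 + 270.78 + 361.08 ≈ 987.19 mg.

990 mg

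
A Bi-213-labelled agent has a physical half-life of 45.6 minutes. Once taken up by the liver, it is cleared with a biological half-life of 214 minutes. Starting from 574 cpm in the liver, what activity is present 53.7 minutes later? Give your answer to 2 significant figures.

210 cpm

1/t_eff = 1/t_phys + 1/t_biol = 1/45.6 + 1/214 = 0.026603 per minute.
t_eff = 45.6 × 214 / (45.6 + 214) ≈ 37.59 minutes.
Remaining = 574 × (1/2)^(53.7/37.59) = 574 × (1/2)^1.4286 ≈ 213.24 cpm.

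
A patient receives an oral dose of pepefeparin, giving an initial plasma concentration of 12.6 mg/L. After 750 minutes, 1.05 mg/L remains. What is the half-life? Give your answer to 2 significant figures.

210 minutes

A/A₀ = 1.05/12.6 ≈ 0.083333.
n = log₂(12) ≈ 3.585 half-lives elapsed in 750 minutes.
t½ = 750/3.585 ≈ 209.21 minutes.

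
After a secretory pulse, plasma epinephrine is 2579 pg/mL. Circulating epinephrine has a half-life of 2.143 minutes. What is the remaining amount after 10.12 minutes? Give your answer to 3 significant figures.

97.7 pg/mL

Number of half-lives: n = 10.12/2.143 ≈ 4.7224.
Remaining = 2579 × (1/2)^4.7224 = 2579 × 0.037882 ≈ 97.697 pg/mL.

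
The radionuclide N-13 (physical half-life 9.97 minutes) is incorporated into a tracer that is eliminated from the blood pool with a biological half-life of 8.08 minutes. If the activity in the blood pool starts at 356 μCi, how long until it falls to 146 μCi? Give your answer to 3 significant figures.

5.74 minutes

1/t_eff = 1/t_phys + 1/t_biol = 1/9.97 + 1/8.08 = 0.22406 per minute.
t_eff = 9.97 × 8.08 / (9.97 + 8.08) ≈ 4.463 minutes.
n = log₂(356/146) ≈ 1.2859; t = 1.2859 × 4.463 ≈ 5.739 minutes.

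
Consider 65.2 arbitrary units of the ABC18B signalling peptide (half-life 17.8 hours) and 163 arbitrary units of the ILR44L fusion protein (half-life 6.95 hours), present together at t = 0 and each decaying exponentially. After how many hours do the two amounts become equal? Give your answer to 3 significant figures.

15.1 hours

Set 65.2·(1/2)^(t/17.8) = 163·(1/2)^(t/6.95).
Taking log₂: log₂(65.2/163) = t·(1/17.8 − 1/6.95).
log₂(0.4) = -1.3219; 1/17.8 − 1/6.95 = -0.087705.
t = -1.3219 / -0.087705 ≈ 15.072 hours.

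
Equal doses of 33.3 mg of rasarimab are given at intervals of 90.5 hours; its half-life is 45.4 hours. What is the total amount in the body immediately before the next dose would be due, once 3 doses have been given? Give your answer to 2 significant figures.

11 mg

The 3 doses were given 271.5, 181, 90.5 hours ago.
Total = 33.3·(1/2)^(271.5/45.4) + 33.3·(1/2)^(181/45.4) + 33.3·(1/2)^(90.5/45.4)
      = 0.52751 + 2.1004 + 8.3632 ≈ 10.991 mg.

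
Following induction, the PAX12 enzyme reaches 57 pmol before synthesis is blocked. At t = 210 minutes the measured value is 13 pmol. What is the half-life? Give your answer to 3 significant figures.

98.5 minutes

A/A₀ = 13/57 ≈ 0.22807.
n = log₂(4.3846) ≈ 2.1325 half-lives elapsed in 210 minutes.
t½ = 210/2.1325 ≈ 98.478 minutes.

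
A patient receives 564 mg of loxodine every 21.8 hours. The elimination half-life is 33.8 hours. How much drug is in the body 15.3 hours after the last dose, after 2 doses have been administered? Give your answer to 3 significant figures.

676 mg

The 2 doses were given 37.1, 15.3 hours ago.
Total = 564·(1/2)^(37.1/33.8) + 564·(1/2)^(15.3/33.8)
      = 263.55 + 412.11 ≈ 675.66 mg.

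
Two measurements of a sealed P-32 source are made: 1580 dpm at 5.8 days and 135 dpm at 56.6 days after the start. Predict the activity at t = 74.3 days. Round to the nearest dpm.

57 dpm

Over Δt = 56.6 − 5.8 = 50.8 days, the level fell by a factor of 1580/135 ≈ 11.704.
n = log₂(11.704) ≈ 3.5489 half-lives, so t½ = 50.8/3.5489 ≈ 14.314 days.
From t = 56.6 to t = 74.3: 135 × (1/2)^((74.3−56.6)/14.314) ≈ 57.293 dpm.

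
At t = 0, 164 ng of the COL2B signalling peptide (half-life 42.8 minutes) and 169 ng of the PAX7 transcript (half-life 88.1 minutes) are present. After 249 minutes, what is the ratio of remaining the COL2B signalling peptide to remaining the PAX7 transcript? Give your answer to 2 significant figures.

COL2B signalling peptide: 164 × (1/2)^(249/42.8) = 164 × (1/2)^5.8178 ≈ 2.9075 ng.
PAX7 transcript: 169 × (1/2)^(249/88.1) = 169 × (1/2)^2.8263 ≈ 23.827 ng.
Ratio ≈ 2.9075 / 23.827 ≈ 0.12203.

0.12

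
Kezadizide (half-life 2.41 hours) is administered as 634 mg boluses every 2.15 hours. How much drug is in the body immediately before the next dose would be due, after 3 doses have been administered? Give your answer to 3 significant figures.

625 mg

The 3 doses were given 6.45, 4.3, 2.15 hours ago.
Total = 634·(1/2)^(6.45/2.41) + 634·(1/2)^(4.3/2.41) + 634·(1/2)^(2.15/2.41)
      = 99.181 + 184.07 + 341.61 ≈ 624.86 mg.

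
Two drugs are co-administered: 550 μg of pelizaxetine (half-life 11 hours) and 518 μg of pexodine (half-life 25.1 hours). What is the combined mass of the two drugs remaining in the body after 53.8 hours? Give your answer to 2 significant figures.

140 μg

pelizaxetine: 550 × (1/2)^(53.8/11) = 550 × (1/2)^4.8909 ≈ 18.538 μg.
pexodine: 518 × (1/2)^(53.8/25.1) = 518 × (1/2)^2.1434 ≈ 117.24 μg.
Total = 18.538 + 117.24 ≈ 135.78 μg.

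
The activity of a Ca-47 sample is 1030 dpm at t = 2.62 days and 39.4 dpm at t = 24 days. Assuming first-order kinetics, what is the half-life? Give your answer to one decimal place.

Over Δt = 24 − 2.62 = 21.38 days, the level fell by a factor of 1030/39.4 ≈ 26.142.
n = log₂(26.142) ≈ 4.7083 half-lives, so t½ = 21.38/4.7083 ≈ 4.5409 days.

4.5 days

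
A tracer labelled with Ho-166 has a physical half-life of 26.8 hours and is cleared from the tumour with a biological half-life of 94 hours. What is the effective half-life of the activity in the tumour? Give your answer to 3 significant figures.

20.9 hours

1/t_eff = 1/t_phys + 1/t_biol = 1/26.8 + 1/94 = 0.047952 per hour.
t_eff = 26.8 × 94 / (26.8 + 94) ≈ 20.854 hours.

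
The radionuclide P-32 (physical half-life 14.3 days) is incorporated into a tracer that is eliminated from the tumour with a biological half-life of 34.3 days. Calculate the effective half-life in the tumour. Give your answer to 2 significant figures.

10 days

1/t_eff = 1/t_phys + 1/t_biol = 1/14.3 + 1/34.3 = 0.099085 per day.
t_eff = 14.3 × 34.3 / (14.3 + 34.3) ≈ 10.092 days.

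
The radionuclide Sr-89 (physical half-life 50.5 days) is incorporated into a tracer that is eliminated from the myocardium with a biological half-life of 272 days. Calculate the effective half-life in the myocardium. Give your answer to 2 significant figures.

1/t_eff = 1/t_phys + 1/t_biol = 1/50.5 + 1/272 = 0.023478 per day.
t_eff = 50.5 × 272 / (50.5 + 272) ≈ 42.592 days.

43 days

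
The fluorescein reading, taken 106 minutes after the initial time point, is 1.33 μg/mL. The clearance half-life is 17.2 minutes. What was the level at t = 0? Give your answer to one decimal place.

95.3 μg/mL

Number of half-lives elapsed: n = 106/17.2 ≈ 6.1628.
A₀ = A × 2^n = 1.33 × 2^6.1628 = 1.33 × 71.645 ≈ 95.288 μg/mL.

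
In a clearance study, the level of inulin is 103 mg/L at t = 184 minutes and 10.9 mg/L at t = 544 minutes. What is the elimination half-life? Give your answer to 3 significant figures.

Over Δt = 544 − 184 = 360 minutes, the level fell by a factor of 103/10.9 ≈ 9.4495.
n = log₂(9.4495) ≈ 3.2402 half-lives, so t½ = 360/3.2402 ≈ 111.1 minutes.

111 minutes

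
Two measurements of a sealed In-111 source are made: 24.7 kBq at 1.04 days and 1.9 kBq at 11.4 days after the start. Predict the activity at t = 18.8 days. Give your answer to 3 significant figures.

0.304 kBq

Over Δt = 11.4 − 1.04 = 10.36 days, the level fell by a factor of 24.7/1.9 ≈ 13.
n = log₂(13) ≈ 3.7004 half-lives, so t½ = 10.36/3.7004 ≈ 2.7997 days.
From t = 11.4 to t = 18.8: 1.9 × (1/2)^((18.8−11.4)/2.7997) ≈ 0.30414 kBq.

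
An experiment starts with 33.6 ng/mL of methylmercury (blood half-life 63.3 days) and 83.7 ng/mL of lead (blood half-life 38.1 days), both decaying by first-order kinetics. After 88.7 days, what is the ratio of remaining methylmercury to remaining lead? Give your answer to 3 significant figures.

methylmercury: 33.6 × (1/2)^(88.7/63.3) = 33.6 × (1/2)^1.4013 ≈ 12.721 ng/mL.
lead: 83.7 × (1/2)^(88.7/38.1) = 83.7 × (1/2)^2.3281 ≈ 16.669 ng/mL.
Ratio ≈ 12.721 / 16.669 ≈ 0.76316.

0.763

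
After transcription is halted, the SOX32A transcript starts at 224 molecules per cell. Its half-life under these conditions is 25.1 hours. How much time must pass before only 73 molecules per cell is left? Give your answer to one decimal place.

Fraction remaining = 73/224 ≈ 0.32589.
n = log₂(224/73) = ln(3.0685)/ln 2 ≈ 1.6175 half-lives.
t = n × t½ = 1.6175 × 25.1 ≈ 40.6 hours.

40.6 hours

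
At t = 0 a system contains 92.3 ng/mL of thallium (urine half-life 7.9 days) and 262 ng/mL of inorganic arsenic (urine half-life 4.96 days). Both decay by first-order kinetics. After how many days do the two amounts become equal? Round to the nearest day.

Set 92.3·(1/2)^(t/7.9) = 262·(1/2)^(t/4.96).
Taking log₂: log₂(92.3/262) = t·(1/7.9 − 1/4.96).
log₂(0.35229) = -1.5052; 1/7.9 − 1/4.96 = -0.075031.
t = -1.5052 / -0.075031 ≈ 20.061 days.

20 days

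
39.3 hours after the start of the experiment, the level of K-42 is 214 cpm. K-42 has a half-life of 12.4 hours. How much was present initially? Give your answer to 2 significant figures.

Number of half-lives elapsed: n = 39.3/12.4 ≈ 3.1694.
A₀ = A × 2^n = 214 × 2^3.1694 = 214 × 8.9964 ≈ 1925.2 cpm.

1900 cpm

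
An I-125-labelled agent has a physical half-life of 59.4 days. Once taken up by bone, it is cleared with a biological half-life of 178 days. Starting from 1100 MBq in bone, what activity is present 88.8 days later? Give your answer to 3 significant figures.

1/t_eff = 1/t_phys + 1/t_biol = 1/59.4 + 1/178 = 0.022453 per day.
t_eff = 59.4 × 178 / (59.4 + 178) ≈ 44.537 days.
Remaining = 1100 × (1/2)^(88.8/44.537) = 1100 × (1/2)^1.9938 ≈ 276.18 MBq.

276 MBq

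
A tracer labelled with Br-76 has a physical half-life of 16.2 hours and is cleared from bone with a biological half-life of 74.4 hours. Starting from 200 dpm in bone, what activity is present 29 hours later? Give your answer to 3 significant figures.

1/t_eff = 1/t_phys + 1/t_biol = 1/16.2 + 1/74.4 = 0.075169 per hour.
t_eff = 16.2 × 74.4 / (16.2 + 74.4) ≈ 13.303 hours.
Remaining = 200 × (1/2)^(29/13.303) = 200 × (1/2)^2.1799 ≈ 44.138 dpm.

44.1 dpm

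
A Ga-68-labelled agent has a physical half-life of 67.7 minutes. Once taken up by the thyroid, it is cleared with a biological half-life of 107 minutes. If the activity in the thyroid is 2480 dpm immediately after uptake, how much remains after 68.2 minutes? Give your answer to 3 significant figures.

793 dpm

1/t_eff = 1/t_phys + 1/t_biol = 1/67.7 + 1/107 = 0.024117 per minute.
t_eff = 67.7 × 107 / (67.7 + 107) ≈ 41.465 minutes.
Remaining = 2480 × (1/2)^(68.2/41.465) = 2480 × (1/2)^1.6448 ≈ 793.1 dpm.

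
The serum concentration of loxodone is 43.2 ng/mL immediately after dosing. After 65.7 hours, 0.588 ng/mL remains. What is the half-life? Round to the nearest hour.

11 hours

A/A₀ = 0.588/43.2 ≈ 0.013611.
n = log₂(73.469) ≈ 6.1991 half-lives elapsed in 65.7 hours.
t½ = 65.7/6.1991 ≈ 10.598 hours.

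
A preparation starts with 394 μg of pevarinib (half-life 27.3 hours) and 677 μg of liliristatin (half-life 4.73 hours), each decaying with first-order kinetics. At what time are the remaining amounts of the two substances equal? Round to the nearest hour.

Set 394·(1/2)^(t/27.3) = 677·(1/2)^(t/4.73).
Taking log₂: log₂(394/677) = t·(1/27.3 − 1/4.73).
log₂(0.58198) = -0.78096; 1/27.3 − 1/4.73 = -0.17479.
t = -0.78096 / -0.17479 ≈ 4.4681 hours.

4 hours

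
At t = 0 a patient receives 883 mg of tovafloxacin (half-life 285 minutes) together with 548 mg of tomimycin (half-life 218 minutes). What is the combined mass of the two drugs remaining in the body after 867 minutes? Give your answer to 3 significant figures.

142 mg

tovafloxacin: 883 × (1/2)^(867/285) = 883 × (1/2)^3.0421 ≈ 107.2 mg.
tomimycin: 548 × (1/2)^(867/218) = 548 × (1/2)^3.9771 ≈ 34.799 mg.
Total = 107.2 + 34.799 ≈ 142 mg.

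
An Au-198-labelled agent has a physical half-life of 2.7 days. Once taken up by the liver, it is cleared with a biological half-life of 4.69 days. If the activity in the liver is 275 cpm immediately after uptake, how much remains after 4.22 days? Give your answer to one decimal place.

49.9 cpm

1/t_eff = 1/t_phys + 1/t_biol = 1/2.7 + 1/4.69 = 0.58359 per day.
t_eff = 2.7 × 4.69 / (2.7 + 4.69) ≈ 1.7135 days.
Remaining = 275 × (1/2)^(4.22/1.7135) = 275 × (1/2)^2.4627 ≈ 49.885 cpm.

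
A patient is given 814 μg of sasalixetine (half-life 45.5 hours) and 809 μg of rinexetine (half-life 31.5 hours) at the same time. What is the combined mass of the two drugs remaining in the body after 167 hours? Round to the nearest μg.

sasalixetine: 814 × (1/2)^(167/45.5) = 814 × (1/2)^3.6703 ≈ 63.936 μg.
rinexetine: 809 × (1/2)^(167/31.5) = 809 × (1/2)^5.3016 ≈ 20.512 μg.
Total = 63.936 + 20.512 ≈ 84.448 μg.

84 μg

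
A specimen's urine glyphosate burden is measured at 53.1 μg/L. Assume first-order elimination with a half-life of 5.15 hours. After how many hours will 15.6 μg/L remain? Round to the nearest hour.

9 hours

Fraction remaining = 15.6/53.1 ≈ 0.29379.
n = log₂(53.1/15.6) = ln(3.4038)/ln 2 ≈ 1.7672 half-lives.
t = n × t½ = 1.7672 × 5.15 ≈ 9.1009 hours.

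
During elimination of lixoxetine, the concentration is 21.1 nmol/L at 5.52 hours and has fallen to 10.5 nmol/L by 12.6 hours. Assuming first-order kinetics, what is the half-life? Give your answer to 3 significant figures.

Over Δt = 12.6 − 5.52 = 7.08 hours, the level fell by a factor of 21.1/10.5 ≈ 2.0095.
n = log₂(2.0095) ≈ 1.0069 half-lives, so t½ = 7.08/1.0069 ≈ 7.0318 hours.

7.03 hours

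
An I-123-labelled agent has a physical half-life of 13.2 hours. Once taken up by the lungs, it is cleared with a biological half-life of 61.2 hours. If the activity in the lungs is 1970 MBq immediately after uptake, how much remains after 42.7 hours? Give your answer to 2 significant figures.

130 MBq

1/t_eff = 1/t_phys + 1/t_biol = 1/13.2 + 1/61.2 = 0.092097 per hour.
t_eff = 13.2 × 61.2 / (13.2 + 61.2) ≈ 10.858 hours.
Remaining = 1970 × (1/2)^(42.7/10.858) = 1970 × (1/2)^3.9326 ≈ 129.02 MBq.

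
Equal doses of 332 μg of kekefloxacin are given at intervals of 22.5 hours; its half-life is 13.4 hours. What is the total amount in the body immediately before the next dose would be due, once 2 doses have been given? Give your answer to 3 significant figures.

The 2 doses were given 45, 22.5 hours ago.
Total = 332·(1/2)^(45/13.4) + 332·(1/2)^(22.5/13.4)
      = 32.375 + 103.68 ≈ 136.05 μg.

136 μg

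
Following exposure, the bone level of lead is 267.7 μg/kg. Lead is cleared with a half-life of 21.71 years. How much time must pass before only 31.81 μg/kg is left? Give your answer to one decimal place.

66.7 years

Fraction remaining = 31.81/267.7 ≈ 0.11883.
n = log₂(267.7/31.81) = ln(8.4156)/ln 2 ≈ 3.0731 half-lives.
t = n × t½ = 3.0731 × 21.71 ≈ 66.716 years.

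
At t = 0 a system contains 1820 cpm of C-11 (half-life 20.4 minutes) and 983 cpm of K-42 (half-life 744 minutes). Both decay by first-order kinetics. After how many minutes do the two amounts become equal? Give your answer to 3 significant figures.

18.6 minutes

Set 1820·(1/2)^(t/20.4) = 983·(1/2)^(t/744).
Taking log₂: log₂(1820/983) = t·(1/20.4 − 1/744).
log₂(1.8515) = 0.88868; 1/20.4 − 1/744 = 0.047676.
t = 0.88868 / 0.047676 ≈ 18.64 minutes.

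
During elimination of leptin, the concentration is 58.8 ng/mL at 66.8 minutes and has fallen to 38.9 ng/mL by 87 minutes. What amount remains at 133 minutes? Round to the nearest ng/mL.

Over Δt = 87 − 66.8 = 20.2 minutes, the level fell by a factor of 58.8/38.9 ≈ 1.5116.
n = log₂(1.5116) ≈ 0.59605 half-lives, so t½ = 20.2/0.59605 ≈ 33.89 minutes.
From t = 87 to t = 133: 38.9 × (1/2)^((133−87)/33.89) ≈ 15.183 ng/mL.

15 ng/mL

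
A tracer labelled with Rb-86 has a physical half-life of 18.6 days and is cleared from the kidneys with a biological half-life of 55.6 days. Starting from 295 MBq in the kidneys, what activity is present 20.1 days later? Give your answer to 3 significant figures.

1/t_eff = 1/t_phys + 1/t_biol = 1/18.6 + 1/55.6 = 0.071749 per day.
t_eff = 18.6 × 55.6 / (18.6 + 55.6) ≈ 13.937 days.
Remaining = 295 × (1/2)^(20.1/13.937) = 295 × (1/2)^1.4422 ≈ 108.56 MBq.

109 MBq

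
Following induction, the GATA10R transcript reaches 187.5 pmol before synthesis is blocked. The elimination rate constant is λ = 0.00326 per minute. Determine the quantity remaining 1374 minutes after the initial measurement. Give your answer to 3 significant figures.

2.13 pmol

t½ = ln 2 / λ = 0.69315 / 0.00326 ≈ 212.62 minutes.
Number of half-lives: n = 1374/212.62 ≈ 6.4622.
Remaining = 187.5 × (1/2)^6.4622 = 187.5 × 0.011342 ≈ 2.1266 pmol.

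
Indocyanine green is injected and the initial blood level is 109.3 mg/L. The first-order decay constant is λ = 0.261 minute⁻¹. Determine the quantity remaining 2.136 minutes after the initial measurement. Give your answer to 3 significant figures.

62.6 mg/L

t½ = ln 2 / λ = 0.69315 / 0.261 ≈ 2.6557 minutes.
Number of half-lives: n = 2.136/2.6557 ≈ 0.8043.
Remaining = 109.3 × (1/2)^0.8043 = 109.3 × 0.57264 ≈ 62.59 mg/L.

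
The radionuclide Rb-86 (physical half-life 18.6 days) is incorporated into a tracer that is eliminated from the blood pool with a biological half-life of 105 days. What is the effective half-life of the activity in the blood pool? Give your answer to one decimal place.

1/t_eff = 1/t_phys + 1/t_biol = 1/18.6 + 1/105 = 0.063287 per day.
t_eff = 18.6 × 105 / (18.6 + 105) ≈ 15.801 days.

15.8 days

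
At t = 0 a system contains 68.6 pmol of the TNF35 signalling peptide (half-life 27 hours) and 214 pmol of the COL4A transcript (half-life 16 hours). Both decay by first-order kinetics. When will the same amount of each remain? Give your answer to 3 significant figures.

Set 68.6·(1/2)^(t/27) = 214·(1/2)^(t/16).
Taking log₂: log₂(68.6/214) = t·(1/27 − 1/16).
log₂(0.32056) = -1.6413; 1/27 − 1/16 = -0.025463.
t = -1.6413 / -0.025463 ≈ 64.46 hours.

64.5 hours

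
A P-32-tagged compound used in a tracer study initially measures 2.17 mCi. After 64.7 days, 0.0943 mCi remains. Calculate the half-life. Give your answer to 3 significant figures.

A/A₀ = 0.0943/2.17 ≈ 0.043456.
n = log₂(23.012) ≈ 4.5243 half-lives elapsed in 64.7 days.
t½ = 64.7/4.5243 ≈ 14.301 days.

14.3 days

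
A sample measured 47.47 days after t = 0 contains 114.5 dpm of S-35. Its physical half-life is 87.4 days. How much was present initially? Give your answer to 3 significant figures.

167 dpm

Number of half-lives elapsed: n = 47.47/87.4 ≈ 0.54314.
A₀ = A × 2^n = 114.5 × 2^0.54314 = 114.5 × 1.4571 ≈ 166.84 dpm.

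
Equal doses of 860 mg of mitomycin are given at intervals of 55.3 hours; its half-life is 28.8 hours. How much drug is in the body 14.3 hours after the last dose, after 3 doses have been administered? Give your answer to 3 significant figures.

The 3 doses were given 124.9, 69.6, 14.3 hours ago.
Total = 860·(1/2)^(124.9/28.8) + 860·(1/2)^(69.6/28.8) + 860·(1/2)^(14.3/28.8)
      = 42.559 + 161.07 + 609.58 ≈ 813.2 mg.

813 mg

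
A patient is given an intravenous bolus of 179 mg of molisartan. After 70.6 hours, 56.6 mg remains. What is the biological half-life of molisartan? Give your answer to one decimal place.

42.5 hours

A/A₀ = 56.6/179 ≈ 0.3162.
n = log₂(3.1625) ≈ 1.6611 half-lives elapsed in 70.6 hours.
t½ = 70.6/1.6611 ≈ 42.502 hours.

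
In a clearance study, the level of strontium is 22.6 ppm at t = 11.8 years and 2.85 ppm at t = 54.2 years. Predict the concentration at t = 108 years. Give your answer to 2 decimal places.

Over Δt = 54.2 − 11.8 = 42.4 years, the level fell by a factor of 22.6/2.85 ≈ 7.9298.
n = log₂(7.9298) ≈ 2.9873 half-lives, so t½ = 42.4/2.9873 ≈ 14.193 years.
From t = 54.2 to t = 108: 2.85 × (1/2)^((108−54.2)/14.193) ≈ 0.20597 ppm.

0.21 ppm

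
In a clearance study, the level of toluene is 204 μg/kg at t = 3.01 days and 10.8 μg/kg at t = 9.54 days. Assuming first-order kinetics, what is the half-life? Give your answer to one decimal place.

1.5 days

Over Δt = 9.54 − 3.01 = 6.53 days, the level fell by a factor of 204/10.8 ≈ 18.889.
n = log₂(18.889) ≈ 4.2395 half-lives, so t½ = 6.53/4.2395 ≈ 1.5403 days.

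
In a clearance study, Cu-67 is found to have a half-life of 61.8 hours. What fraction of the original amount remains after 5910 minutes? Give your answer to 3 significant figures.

0.331

5910 minutes = 98.5 hours.
n = 98.5/61.8 ≈ 1.5939 half-lives.
Fraction remaining = (1/2)^1.5939 ≈ 0.33129.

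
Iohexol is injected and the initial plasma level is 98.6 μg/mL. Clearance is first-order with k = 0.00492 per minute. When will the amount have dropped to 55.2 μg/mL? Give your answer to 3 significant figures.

t½ = ln 2 / k = 0.69315 / 0.00492 ≈ 140.88 minutes.
Fraction remaining = 55.2/98.6 ≈ 0.55984.
n = log₂(98.6/55.2) = ln(1.7862)/ln 2 ≈ 0.83692 half-lives.
t = n × t½ = 0.83692 × 140.88 ≈ 117.91 minutes.

118 minutes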